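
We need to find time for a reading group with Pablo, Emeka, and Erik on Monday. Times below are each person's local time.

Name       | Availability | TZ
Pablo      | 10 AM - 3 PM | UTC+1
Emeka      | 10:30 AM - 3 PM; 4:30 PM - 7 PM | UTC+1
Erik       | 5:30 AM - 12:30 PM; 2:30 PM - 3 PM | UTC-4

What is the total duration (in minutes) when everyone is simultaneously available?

270

Pablo in UTC: 09:00-14:00 (subtract 1h to convert from UTC+1).
Emeka in UTC: 09:30-14:00, 15:30-18:00 (subtract 1h to convert from UTC+1).
Erik in UTC: 09:30-16:30, 18:30-19:00 (add 4h to convert from UTC-4).
Pablo ∩ Emeka: 09:30-14:00.
Pablo ∩ Emeka ∩ Erik: 09:30-14:00.
So the common availability across everyone is 09:30-14:00.
That's a single block of 270 minutes.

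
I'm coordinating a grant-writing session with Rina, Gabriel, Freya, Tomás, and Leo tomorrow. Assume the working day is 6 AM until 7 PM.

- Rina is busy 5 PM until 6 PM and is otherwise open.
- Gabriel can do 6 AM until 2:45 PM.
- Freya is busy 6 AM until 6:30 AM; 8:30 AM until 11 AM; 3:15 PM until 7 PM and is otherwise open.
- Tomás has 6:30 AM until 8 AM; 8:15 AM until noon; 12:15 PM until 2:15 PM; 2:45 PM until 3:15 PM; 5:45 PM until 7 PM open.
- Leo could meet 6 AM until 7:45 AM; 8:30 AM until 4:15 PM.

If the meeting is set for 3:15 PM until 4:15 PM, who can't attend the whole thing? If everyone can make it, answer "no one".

Freya, Gabriel, Tomás

Rina free: 06:00-17:00, 18:00-19:00 (invert busy blocks within the working day).
Gabriel free: 06:00-14:45.
Freya free: 06:30-08:30, 11:00-15:15 (invert busy blocks within the working day).
Tomás free: 06:30-08:00, 08:15-12:00, 12:15-14:15, 14:45-15:15, 17:45-19:00.
Leo free: 06:00-07:45, 08:30-16:15.
Rina: free for 15:15-16:15. Gabriel: not fully free for 15:15-16:15. Freya: not fully free for 15:15-16:15. Tomás: not fully free for 15:15-16:15. Leo: free for 15:15-16:15.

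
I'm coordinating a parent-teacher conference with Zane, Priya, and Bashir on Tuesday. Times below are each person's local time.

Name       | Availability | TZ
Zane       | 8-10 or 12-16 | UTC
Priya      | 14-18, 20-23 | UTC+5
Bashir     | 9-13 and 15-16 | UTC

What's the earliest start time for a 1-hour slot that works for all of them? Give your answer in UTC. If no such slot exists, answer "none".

Zane in UTC: 08:00-10:00, 12:00-16:00.
Priya in UTC: 09:00-13:00, 15:00-18:00 (subtract 5h to convert from UTC+5).
Bashir in UTC: 09:00-13:00, 15:00-16:00.
Zane ∩ Priya: 09:00-10:00, 12:00-13:00, 15:00-16:00.
Zane ∩ Priya ∩ Bashir: 09:00-10:00, 12:00-13:00, 15:00-16:00.
The first common window of at least 60 minutes is 09:00-10:00, so the earliest start is 09:00.

09:00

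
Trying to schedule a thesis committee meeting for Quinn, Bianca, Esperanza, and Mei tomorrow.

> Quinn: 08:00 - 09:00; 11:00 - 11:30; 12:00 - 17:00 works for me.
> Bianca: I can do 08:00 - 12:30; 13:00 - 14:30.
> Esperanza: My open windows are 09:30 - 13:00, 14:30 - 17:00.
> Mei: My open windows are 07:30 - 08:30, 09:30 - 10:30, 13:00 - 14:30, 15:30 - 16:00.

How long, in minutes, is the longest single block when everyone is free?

0

Quinn ∩ Bianca: 08:00-09:00, 11:00-11:30, 12:00-12:30, 13:00-14:30.
Quinn ∩ Bianca ∩ Esperanza: 11:00-11:30, 12:00-12:30.
Quinn ∩ Bianca ∩ Esperanza ∩ Mei: ∅.
There is no time when everyone is free.
No common window exists, so the longest block is 0 minutes.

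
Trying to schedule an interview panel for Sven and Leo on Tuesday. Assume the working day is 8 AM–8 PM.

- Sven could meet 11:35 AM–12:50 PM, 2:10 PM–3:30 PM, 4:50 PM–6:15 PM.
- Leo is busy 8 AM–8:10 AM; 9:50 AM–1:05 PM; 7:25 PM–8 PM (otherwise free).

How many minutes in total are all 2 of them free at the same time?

Sven free: 11:35-12:50, 14:10-15:30, 16:50-18:15.
Leo free: 08:10-09:50, 13:05-19:25 (invert busy blocks within the working day).
Sven ∩ Leo: 14:10-15:30, 16:50-18:15.
Summing the common windows: 80 + 85 = 165 minutes.

165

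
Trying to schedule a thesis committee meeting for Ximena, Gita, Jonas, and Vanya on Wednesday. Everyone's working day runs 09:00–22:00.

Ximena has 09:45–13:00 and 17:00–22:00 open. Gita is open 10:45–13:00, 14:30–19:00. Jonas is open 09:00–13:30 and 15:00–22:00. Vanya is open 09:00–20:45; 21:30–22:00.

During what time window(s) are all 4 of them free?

10:45-13:00, 17:00-19:00

Ximena ∩ Gita: 10:45-13:00, 17:00-19:00.
Ximena ∩ Gita ∩ Jonas: 10:45-13:00, 17:00-19:00.
Ximena ∩ Gita ∩ Jonas ∩ Vanya: 10:45-13:00, 17:00-19:00.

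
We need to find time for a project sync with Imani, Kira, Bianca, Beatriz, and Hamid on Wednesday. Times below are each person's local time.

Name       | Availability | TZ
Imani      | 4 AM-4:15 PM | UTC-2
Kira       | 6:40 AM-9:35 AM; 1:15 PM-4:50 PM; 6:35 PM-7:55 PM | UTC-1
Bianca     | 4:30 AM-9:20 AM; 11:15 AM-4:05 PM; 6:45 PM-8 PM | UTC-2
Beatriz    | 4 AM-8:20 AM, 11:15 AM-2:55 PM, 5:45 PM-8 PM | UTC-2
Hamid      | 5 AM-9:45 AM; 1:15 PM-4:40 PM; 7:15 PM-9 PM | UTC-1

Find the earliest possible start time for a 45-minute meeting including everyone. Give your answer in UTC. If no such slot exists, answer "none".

Imani in UTC: 06:00-18:15 (add 2h to convert from UTC-2).
Kira in UTC: 07:40-10:35, 14:15-17:50, 19:35-20:55 (add 1h to convert from UTC-1).
Bianca in UTC: 06:30-11:20, 13:15-18:05, 20:45-22:00 (add 2h to convert from UTC-2).
Beatriz in UTC: 06:00-10:20, 13:15-16:55, 19:45-22:00 (add 2h to convert from UTC-2).
Hamid in UTC: 06:00-10:45, 14:15-17:40, 20:15-22:00 (add 1h to convert from UTC-1).
Imani ∩ Kira: 07:40-10:35, 14:15-17:50.
Imani ∩ Kira ∩ Bianca: 07:40-10:35, 14:15-17:50.
Imani ∩ Kira ∩ Bianca ∩ Beatriz: 07:40-10:20, 14:15-16:55.
Imani ∩ Kira ∩ Bianca ∩ Beatriz ∩ Hamid: 07:40-10:20, 14:15-16:55.
So the common availability across everyone is 07:40-10:20, 14:15-16:55.
The first common window of at least 45 minutes is 07:40-10:20, so the earliest start is 07:40.

07:40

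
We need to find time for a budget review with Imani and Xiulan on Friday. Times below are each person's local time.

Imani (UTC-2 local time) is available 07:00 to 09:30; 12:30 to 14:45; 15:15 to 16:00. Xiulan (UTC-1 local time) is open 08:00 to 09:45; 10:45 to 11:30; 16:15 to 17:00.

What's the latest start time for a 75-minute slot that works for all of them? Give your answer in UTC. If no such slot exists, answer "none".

Imani in UTC: 09:00-11:30, 14:30-16:45, 17:15-18:00 (add 2h to convert from UTC-2).
Xiulan in UTC: 09:00-10:45, 11:45-12:30, 17:15-18:00 (add 1h to convert from UTC-1).
Imani ∩ Xiulan: 09:00-10:45, 17:15-18:00.
Those are the intersection windows.
The last common window of at least 75 minutes is 09:00-10:45; a 75-minute meeting can start as late as 09:30 and still end by 10:45.

09:30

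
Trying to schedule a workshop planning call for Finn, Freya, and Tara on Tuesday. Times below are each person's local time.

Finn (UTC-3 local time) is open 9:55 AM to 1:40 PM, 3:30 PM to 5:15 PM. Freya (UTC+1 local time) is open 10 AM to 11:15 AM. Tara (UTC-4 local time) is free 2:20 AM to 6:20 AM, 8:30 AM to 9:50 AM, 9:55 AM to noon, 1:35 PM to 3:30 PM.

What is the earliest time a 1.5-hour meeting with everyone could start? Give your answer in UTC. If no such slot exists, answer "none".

none

Finn in UTC: 12:55-16:40, 18:30-20:15 (add 3h to convert from UTC-3).
Freya in UTC: 09:00-10:15 (subtract 1h to convert from UTC+1).
Tara in UTC: 06:20-10:20, 12:30-13:50, 13:55-16:00, 17:35-19:30 (add 4h to convert from UTC-4).
Finn ∩ Freya: ∅.
Finn ∩ Freya ∩ Tara: ∅.
There is no time when everyone is free.
No common window is at least 90 minutes long.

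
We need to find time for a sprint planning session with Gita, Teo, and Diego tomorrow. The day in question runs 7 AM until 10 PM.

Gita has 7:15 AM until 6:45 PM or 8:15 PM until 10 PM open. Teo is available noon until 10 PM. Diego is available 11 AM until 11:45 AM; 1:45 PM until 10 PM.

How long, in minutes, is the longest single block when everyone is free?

Gita ∩ Teo: 12:00-18:45, 20:15-22:00.
Gita ∩ Teo ∩ Diego: 13:45-18:45, 20:15-22:00.
The longest is 13:45-18:45 at 300 minutes.

300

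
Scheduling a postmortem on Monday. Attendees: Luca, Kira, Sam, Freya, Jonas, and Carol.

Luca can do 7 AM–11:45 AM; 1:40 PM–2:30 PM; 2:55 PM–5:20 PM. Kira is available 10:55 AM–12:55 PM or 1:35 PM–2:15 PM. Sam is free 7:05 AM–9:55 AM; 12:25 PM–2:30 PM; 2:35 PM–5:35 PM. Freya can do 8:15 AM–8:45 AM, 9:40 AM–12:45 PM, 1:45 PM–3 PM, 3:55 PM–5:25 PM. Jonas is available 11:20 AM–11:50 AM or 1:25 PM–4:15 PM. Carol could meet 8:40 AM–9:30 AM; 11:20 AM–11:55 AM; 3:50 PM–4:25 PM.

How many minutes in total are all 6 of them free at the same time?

0

Luca ∩ Kira: 10:55-11:45, 13:40-14:15.
Luca ∩ Kira ∩ Sam: 13:40-14:15.
Luca ∩ Kira ∩ Sam ∩ Freya: 13:45-14:15.
Luca ∩ Kira ∩ Sam ∩ Freya ∩ Jonas: 13:45-14:15.
Luca ∩ Kira ∩ Sam ∩ Freya ∩ Jonas ∩ Carol: ∅.
There is no time when everyone is free.
There is no common window, so the total is 0 minutes.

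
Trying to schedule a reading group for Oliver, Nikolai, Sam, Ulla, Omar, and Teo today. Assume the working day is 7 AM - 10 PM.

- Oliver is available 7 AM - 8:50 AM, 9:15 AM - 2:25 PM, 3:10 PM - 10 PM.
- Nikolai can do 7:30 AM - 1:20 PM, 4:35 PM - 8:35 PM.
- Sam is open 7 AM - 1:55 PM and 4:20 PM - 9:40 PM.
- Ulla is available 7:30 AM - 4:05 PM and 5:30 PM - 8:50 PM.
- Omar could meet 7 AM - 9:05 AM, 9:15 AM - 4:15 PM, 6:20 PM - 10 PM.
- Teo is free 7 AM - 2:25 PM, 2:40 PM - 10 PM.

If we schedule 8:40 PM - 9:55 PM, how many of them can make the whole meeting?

3

Oliver, Omar, and Teo can make the full 20:40-21:55 slot — that's 3.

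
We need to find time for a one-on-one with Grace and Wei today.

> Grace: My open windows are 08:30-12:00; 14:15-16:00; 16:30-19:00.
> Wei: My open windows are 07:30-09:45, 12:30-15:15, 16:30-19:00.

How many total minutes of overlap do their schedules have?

Grace ∩ Wei: 08:30-09:45, 14:15-15:15, 16:30-19:00.
Summing the common windows: 75 + 60 + 150 = 285 minutes.

285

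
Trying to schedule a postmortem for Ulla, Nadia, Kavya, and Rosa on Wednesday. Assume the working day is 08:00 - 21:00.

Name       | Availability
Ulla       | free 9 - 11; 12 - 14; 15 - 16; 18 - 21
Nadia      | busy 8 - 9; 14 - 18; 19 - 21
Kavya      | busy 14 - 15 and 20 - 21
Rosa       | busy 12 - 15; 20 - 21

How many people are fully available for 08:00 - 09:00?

2

Ulla free: 09:00-11:00, 12:00-14:00, 15:00-16:00, 18:00-21:00.
Nadia free: 09:00-14:00, 18:00-19:00 (invert busy blocks within the working day).
Kavya free: 08:00-14:00, 15:00-20:00 (invert busy blocks within the working day).
Rosa free: 08:00-12:00, 15:00-20:00 (invert busy blocks within the working day).
Kavya and Rosa can make the full 08:00-09:00 slot — that's 2.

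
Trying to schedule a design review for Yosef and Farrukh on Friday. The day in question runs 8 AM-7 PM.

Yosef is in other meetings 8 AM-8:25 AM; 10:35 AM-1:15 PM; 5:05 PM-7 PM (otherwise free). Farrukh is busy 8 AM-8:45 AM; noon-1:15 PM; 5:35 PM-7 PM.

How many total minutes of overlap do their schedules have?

Yosef free: 08:25-10:35, 13:15-17:05 (invert busy blocks within the working day).
Farrukh free: 08:45-12:00, 13:15-17:35 (invert busy blocks within the working day).
Yosef ∩ Farrukh: 08:45-10:35, 13:15-17:05.
Summing the common windows: 110 + 230 = 340 minutes.

340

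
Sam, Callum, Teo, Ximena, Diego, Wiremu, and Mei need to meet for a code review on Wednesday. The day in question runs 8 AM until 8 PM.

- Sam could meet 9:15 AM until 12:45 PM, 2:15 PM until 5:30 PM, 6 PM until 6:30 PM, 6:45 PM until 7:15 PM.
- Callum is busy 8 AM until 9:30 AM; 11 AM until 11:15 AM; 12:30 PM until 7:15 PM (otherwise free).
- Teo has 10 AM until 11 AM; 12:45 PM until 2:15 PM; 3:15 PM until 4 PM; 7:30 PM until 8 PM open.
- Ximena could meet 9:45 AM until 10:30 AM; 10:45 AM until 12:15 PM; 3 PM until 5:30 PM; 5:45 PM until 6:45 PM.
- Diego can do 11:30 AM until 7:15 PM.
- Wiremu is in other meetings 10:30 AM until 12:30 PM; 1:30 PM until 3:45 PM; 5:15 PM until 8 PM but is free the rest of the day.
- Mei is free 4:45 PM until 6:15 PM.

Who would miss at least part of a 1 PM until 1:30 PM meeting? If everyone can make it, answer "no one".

Callum, Mei, Sam, Ximena

Sam free: 09:15-12:45, 14:15-17:30, 18:00-18:30, 18:45-19:15.
Callum free: 09:30-11:00, 11:15-12:30, 19:15-20:00 (invert busy blocks within the working day).
Teo free: 10:00-11:00, 12:45-14:15, 15:15-16:00, 19:30-20:00.
Ximena free: 09:45-10:30, 10:45-12:15, 15:00-17:30, 17:45-18:45.
Diego free: 11:30-19:15.
Wiremu free: 08:00-10:30, 12:30-13:30, 15:45-17:15 (invert busy blocks within the working day).
Mei free: 16:45-18:15.
Sam: not fully free for 13:00-13:30. Callum: not fully free for 13:00-13:30. Teo: free for 13:00-13:30. Ximena: not fully free for 13:00-13:30. Diego: free for 13:00-13:30. Wiremu: free for 13:00-13:30. Mei: not fully free for 13:00-13:30.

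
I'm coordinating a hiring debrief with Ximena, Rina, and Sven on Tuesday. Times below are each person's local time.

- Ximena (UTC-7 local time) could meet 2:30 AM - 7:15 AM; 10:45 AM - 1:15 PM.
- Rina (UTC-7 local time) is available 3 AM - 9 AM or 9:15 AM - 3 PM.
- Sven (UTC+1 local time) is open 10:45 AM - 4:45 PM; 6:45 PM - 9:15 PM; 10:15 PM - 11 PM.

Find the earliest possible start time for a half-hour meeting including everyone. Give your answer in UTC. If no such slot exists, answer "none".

10:00

Ximena in UTC: 09:30-14:15, 17:45-20:15 (add 7h to convert from UTC-7).
Rina in UTC: 10:00-16:00, 16:15-22:00 (add 7h to convert from UTC-7).
Sven in UTC: 09:45-15:45, 17:45-20:15, 21:15-22:00 (subtract 1h to convert from UTC+1).
Ximena ∩ Rina: 10:00-14:15, 17:45-20:15.
Ximena ∩ Rina ∩ Sven: 10:00-14:15, 17:45-20:15.
The first common window of at least 30 minutes is 10:00-14:15, so the earliest start is 10:00.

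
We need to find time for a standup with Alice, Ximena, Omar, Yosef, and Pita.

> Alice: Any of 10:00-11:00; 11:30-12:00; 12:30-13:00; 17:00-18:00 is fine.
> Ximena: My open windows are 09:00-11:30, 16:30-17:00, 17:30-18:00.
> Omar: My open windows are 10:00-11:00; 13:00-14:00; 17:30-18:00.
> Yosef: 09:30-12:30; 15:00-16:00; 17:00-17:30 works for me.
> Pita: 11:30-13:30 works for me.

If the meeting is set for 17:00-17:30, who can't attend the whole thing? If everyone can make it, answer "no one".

Alice: free for 17:00-17:30. Ximena: not fully free for 17:00-17:30. Omar: not fully free for 17:00-17:30. Yosef: free for 17:00-17:30. Pita: not fully free for 17:00-17:30.

Omar, Pita, Ximena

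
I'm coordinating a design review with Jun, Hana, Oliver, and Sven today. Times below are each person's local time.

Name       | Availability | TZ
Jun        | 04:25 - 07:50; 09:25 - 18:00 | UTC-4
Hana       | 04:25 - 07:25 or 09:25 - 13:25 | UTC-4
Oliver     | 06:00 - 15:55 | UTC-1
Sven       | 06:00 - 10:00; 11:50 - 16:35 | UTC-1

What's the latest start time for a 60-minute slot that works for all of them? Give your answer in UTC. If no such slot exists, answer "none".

Jun in UTC: 08:25-11:50, 13:25-22:00 (add 4h to convert from UTC-4).
Hana in UTC: 08:25-11:25, 13:25-17:25 (add 4h to convert from UTC-4).
Oliver in UTC: 07:00-16:55 (add 1h to convert from UTC-1).
Sven in UTC: 07:00-11:00, 12:50-17:35 (add 1h to convert from UTC-1).
Jun ∩ Hana: 08:25-11:25, 13:25-17:25.
Jun ∩ Hana ∩ Oliver: 08:25-11:25, 13:25-16:55.
Jun ∩ Hana ∩ Oliver ∩ Sven: 08:25-11:00, 13:25-16:55.
The last common window of at least 60 minutes is 13:25-16:55; a 60-minute meeting can start as late as 15:55 and still end by 16:55.

15:55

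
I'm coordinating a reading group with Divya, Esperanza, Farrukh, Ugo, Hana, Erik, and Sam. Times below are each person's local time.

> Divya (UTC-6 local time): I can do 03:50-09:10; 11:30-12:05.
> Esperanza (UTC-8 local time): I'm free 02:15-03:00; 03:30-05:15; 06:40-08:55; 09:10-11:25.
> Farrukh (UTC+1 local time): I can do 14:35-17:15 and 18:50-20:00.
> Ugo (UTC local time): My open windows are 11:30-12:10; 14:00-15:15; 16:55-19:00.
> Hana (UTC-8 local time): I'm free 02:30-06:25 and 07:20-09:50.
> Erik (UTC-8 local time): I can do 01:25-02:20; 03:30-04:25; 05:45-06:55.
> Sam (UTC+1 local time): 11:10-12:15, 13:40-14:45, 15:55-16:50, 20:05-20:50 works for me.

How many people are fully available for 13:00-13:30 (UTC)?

3

Divya in UTC: 09:50-15:10, 17:30-18:05 (add 6h to convert from UTC-6).
Esperanza in UTC: 10:15-11:00, 11:30-13:15, 14:40-16:55, 17:10-19:25 (add 8h to convert from UTC-8).
Farrukh in UTC: 13:35-16:15, 17:50-19:00 (subtract 1h to convert from UTC+1).
Ugo in UTC: 11:30-12:10, 14:00-15:15, 16:55-19:00.
Hana in UTC: 10:30-14:25, 15:20-17:50 (add 8h to convert from UTC-8).
Erik in UTC: 09:25-10:20, 11:30-12:25, 13:45-14:55 (add 8h to convert from UTC-8).
Sam in UTC: 10:10-11:15, 12:40-13:45, 14:55-15:50, 19:05-19:50 (subtract 1h to convert from UTC+1).
Divya, Hana, and Sam can make the full 13:00-13:30 slot — that's 3.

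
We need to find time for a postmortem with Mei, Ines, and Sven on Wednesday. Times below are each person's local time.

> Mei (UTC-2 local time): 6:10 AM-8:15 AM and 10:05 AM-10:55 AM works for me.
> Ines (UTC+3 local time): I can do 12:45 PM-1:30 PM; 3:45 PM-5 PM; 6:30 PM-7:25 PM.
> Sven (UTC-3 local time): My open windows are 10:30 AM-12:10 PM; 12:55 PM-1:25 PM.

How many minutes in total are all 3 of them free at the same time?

0

Mei in UTC: 08:10-10:15, 12:05-12:55 (add 2h to convert from UTC-2).
Ines in UTC: 09:45-10:30, 12:45-14:00, 15:30-16:25 (subtract 3h to convert from UTC+3).
Sven in UTC: 13:30-15:10, 15:55-16:25 (add 3h to convert from UTC-3).
Mei ∩ Ines: 09:45-10:15, 12:45-12:55.
Mei ∩ Ines ∩ Sven: ∅.
There is no time when everyone is free.
There is no common window, so the total is 0 minutes.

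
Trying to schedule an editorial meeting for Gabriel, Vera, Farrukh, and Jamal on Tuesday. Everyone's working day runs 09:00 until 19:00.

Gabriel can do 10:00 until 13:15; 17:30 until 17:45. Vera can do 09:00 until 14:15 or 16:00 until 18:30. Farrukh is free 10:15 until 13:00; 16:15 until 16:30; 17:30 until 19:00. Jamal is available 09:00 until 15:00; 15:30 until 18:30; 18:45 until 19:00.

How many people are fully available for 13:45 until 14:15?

2

Vera and Jamal can make the full 13:45-14:15 slot — that's 2.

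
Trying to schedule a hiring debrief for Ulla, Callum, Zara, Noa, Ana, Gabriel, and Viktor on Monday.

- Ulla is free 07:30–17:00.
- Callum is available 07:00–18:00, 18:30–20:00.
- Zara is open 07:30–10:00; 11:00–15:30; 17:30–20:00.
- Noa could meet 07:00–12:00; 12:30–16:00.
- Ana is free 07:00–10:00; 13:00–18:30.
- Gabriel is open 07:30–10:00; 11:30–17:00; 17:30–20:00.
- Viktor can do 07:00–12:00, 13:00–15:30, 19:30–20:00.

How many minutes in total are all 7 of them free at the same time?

300

Ulla ∩ Callum: 07:30-17:00.
Ulla ∩ Callum ∩ Zara: 07:30-10:00, 11:00-15:30.
Ulla ∩ Callum ∩ Zara ∩ Noa: 07:30-10:00, 11:00-12:00, 12:30-15:30.
Ulla ∩ Callum ∩ Zara ∩ Noa ∩ Ana: 07:30-10:00, 13:00-15:30.
Ulla ∩ Callum ∩ Zara ∩ Noa ∩ Ana ∩ Gabriel: 07:30-10:00, 13:00-15:30.
Ulla ∩ Callum ∩ Zara ∩ Noa ∩ Ana ∩ Gabriel ∩ Viktor: 07:30-10:00, 13:00-15:30.
Summing the common windows: 150 + 150 = 300 minutes.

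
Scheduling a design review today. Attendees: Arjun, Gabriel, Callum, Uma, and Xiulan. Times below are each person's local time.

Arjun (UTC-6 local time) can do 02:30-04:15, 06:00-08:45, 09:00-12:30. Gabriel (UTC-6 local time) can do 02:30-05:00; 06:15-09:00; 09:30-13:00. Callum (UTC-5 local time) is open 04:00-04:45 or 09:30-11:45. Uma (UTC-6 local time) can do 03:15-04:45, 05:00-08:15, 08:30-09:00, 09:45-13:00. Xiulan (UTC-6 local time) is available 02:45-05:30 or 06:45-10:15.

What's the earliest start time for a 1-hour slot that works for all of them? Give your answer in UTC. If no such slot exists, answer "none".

none

Arjun in UTC: 08:30-10:15, 12:00-14:45, 15:00-18:30 (add 6h to convert from UTC-6).
Gabriel in UTC: 08:30-11:00, 12:15-15:00, 15:30-19:00 (add 6h to convert from UTC-6).
Callum in UTC: 09:00-09:45, 14:30-16:45 (add 5h to convert from UTC-5).
Uma in UTC: 09:15-10:45, 11:00-14:15, 14:30-15:00, 15:45-19:00 (add 6h to convert from UTC-6).
Xiulan in UTC: 08:45-11:30, 12:45-16:15 (add 6h to convert from UTC-6).
Arjun ∩ Gabriel: 08:30-10:15, 12:15-14:45, 15:30-18:30.
Arjun ∩ Gabriel ∩ Callum: 09:00-09:45, 14:30-14:45, 15:30-16:45.
Arjun ∩ Gabriel ∩ Callum ∩ Uma: 09:15-09:45, 14:30-14:45, 15:45-16:45.
Arjun ∩ Gabriel ∩ Callum ∩ Uma ∩ Xiulan: 09:15-09:45, 14:30-14:45, 15:45-16:15.
So the common availability across everyone is 09:15-09:45, 14:30-14:45, 15:45-16:15.
No common window is at least 60 minutes long.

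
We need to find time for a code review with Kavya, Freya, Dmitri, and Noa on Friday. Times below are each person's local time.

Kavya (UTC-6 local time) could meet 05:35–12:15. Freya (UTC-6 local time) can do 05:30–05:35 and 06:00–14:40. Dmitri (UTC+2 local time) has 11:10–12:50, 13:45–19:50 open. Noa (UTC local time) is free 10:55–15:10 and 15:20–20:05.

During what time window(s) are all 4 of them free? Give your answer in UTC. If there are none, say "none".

Kavya in UTC: 11:35-18:15 (add 6h to convert from UTC-6).
Freya in UTC: 11:30-11:35, 12:00-20:40 (add 6h to convert from UTC-6).
Dmitri in UTC: 09:10-10:50, 11:45-17:50 (subtract 2h to convert from UTC+2).
Noa in UTC: 10:55-15:10, 15:20-20:05.
Kavya ∩ Freya: 12:00-18:15.
Kavya ∩ Freya ∩ Dmitri: 12:00-17:50.
Kavya ∩ Freya ∩ Dmitri ∩ Noa: 12:00-15:10, 15:20-17:50.

12:00-15:10, 15:20-17:50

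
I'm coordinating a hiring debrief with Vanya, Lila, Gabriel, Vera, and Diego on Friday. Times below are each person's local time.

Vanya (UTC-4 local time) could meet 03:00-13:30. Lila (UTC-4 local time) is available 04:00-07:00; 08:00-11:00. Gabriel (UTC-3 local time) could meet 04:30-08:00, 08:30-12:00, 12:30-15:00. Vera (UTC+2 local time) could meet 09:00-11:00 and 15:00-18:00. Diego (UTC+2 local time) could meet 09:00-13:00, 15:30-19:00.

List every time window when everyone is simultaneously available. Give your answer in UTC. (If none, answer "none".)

Vanya in UTC: 07:00-17:30 (add 4h to convert from UTC-4).
Lila in UTC: 08:00-11:00, 12:00-15:00 (add 4h to convert from UTC-4).
Gabriel in UTC: 07:30-11:00, 11:30-15:00, 15:30-18:00 (add 3h to convert from UTC-3).
Vera in UTC: 07:00-09:00, 13:00-16:00 (subtract 2h to convert from UTC+2).
Diego in UTC: 07:00-11:00, 13:30-17:00 (subtract 2h to convert from UTC+2).
Vanya ∩ Lila: 08:00-11:00, 12:00-15:00.
Vanya ∩ Lila ∩ Gabriel: 08:00-11:00, 12:00-15:00.
Vanya ∩ Lila ∩ Gabriel ∩ Vera: 08:00-09:00, 13:00-15:00.
Vanya ∩ Lila ∩ Gabriel ∩ Vera ∩ Diego: 08:00-09:00, 13:30-15:00.

08:00-09:00, 13:30-15:00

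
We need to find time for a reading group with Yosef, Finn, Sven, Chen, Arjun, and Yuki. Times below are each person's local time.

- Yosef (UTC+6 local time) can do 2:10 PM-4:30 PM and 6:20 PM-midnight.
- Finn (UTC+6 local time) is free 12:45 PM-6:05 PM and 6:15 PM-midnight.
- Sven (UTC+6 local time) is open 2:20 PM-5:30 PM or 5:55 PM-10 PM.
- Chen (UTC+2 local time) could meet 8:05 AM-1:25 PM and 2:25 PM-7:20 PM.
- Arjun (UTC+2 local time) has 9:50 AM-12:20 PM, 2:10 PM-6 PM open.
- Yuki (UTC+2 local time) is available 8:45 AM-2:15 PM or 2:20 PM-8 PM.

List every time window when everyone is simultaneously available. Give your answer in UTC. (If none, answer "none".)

Yosef in UTC: 08:10-10:30, 12:20-18:00 (subtract 6h to convert from UTC+6).
Finn in UTC: 06:45-12:05, 12:15-18:00 (subtract 6h to convert from UTC+6).
Sven in UTC: 08:20-11:30, 11:55-16:00 (subtract 6h to convert from UTC+6).
Chen in UTC: 06:05-11:25, 12:25-17:20 (subtract 2h to convert from UTC+2).
Arjun in UTC: 07:50-10:20, 12:10-16:00 (subtract 2h to convert from UTC+2).
Yuki in UTC: 06:45-12:15, 12:20-18:00 (subtract 2h to convert from UTC+2).
Yosef ∩ Finn: 08:10-10:30, 12:20-18:00.
Yosef ∩ Finn ∩ Sven: 08:20-10:30, 12:20-16:00.
Yosef ∩ Finn ∩ Sven ∩ Chen: 08:20-10:30, 12:25-16:00.
Yosef ∩ Finn ∩ Sven ∩ Chen ∩ Arjun: 08:20-10:20, 12:25-16:00.
Yosef ∩ Finn ∩ Sven ∩ Chen ∩ Arjun ∩ Yuki: 08:20-10:20, 12:25-16:00.

08:20-10:20, 12:25-16:00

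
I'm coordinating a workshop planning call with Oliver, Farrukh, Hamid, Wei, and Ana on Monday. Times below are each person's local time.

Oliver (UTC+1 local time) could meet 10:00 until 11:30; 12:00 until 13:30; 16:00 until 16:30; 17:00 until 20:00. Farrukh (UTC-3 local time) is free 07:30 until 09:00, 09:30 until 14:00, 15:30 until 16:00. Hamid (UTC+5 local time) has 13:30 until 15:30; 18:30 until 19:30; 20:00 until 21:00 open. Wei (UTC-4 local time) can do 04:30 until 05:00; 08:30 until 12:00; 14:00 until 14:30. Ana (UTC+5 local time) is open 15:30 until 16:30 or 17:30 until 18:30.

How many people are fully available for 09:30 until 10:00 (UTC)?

Oliver in UTC: 09:00-10:30, 11:00-12:30, 15:00-15:30, 16:00-19:00 (subtract 1h to convert from UTC+1).
Farrukh in UTC: 10:30-12:00, 12:30-17:00, 18:30-19:00 (add 3h to convert from UTC-3).
Hamid in UTC: 08:30-10:30, 13:30-14:30, 15:00-16:00 (subtract 5h to convert from UTC+5).
Wei in UTC: 08:30-09:00, 12:30-16:00, 18:00-18:30 (add 4h to convert from UTC-4).
Ana in UTC: 10:30-11:30, 12:30-13:30 (subtract 5h to convert from UTC+5).
Oliver and Hamid can make the full 09:30-10:00 slot — that's 2.

2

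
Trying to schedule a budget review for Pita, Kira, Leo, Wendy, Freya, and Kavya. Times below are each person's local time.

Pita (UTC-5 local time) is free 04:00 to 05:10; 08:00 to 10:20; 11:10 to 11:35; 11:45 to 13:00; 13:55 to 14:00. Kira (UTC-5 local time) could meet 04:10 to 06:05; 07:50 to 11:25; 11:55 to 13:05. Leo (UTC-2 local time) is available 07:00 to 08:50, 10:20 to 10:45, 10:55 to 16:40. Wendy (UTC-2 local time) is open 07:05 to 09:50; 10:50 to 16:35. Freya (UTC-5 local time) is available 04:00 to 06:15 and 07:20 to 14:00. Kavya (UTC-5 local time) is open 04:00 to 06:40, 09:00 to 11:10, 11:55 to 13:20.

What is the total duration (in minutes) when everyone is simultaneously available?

Pita in UTC: 09:00-10:10, 13:00-15:20, 16:10-16:35, 16:45-18:00, 18:55-19:00 (add 5h to convert from UTC-5).
Kira in UTC: 09:10-11:05, 12:50-16:25, 16:55-18:05 (add 5h to convert from UTC-5).
Leo in UTC: 09:00-10:50, 12:20-12:45, 12:55-18:40 (add 2h to convert from UTC-2).
Wendy in UTC: 09:05-11:50, 12:50-18:35 (add 2h to convert from UTC-2).
Freya in UTC: 09:00-11:15, 12:20-19:00 (add 5h to convert from UTC-5).
Kavya in UTC: 09:00-11:40, 14:00-16:10, 16:55-18:20 (add 5h to convert from UTC-5).
Pita ∩ Kira: 09:10-10:10, 13:00-15:20, 16:10-16:25, 16:55-18:00.
Pita ∩ Kira ∩ Leo: 09:10-10:10, 13:00-15:20, 16:10-16:25, 16:55-18:00.
Pita ∩ Kira ∩ Leo ∩ Wendy: 09:10-10:10, 13:00-15:20, 16:10-16:25, 16:55-18:00.
Pita ∩ Kira ∩ Leo ∩ Wendy ∩ Freya: 09:10-10:10, 13:00-15:20, 16:10-16:25, 16:55-18:00.
Pita ∩ Kira ∩ Leo ∩ Wendy ∩ Freya ∩ Kavya: 09:10-10:10, 14:00-15:20, 16:55-18:00.
Those are the intersection windows.
Summing the common windows: 60 + 80 + 65 = 205 minutes.

205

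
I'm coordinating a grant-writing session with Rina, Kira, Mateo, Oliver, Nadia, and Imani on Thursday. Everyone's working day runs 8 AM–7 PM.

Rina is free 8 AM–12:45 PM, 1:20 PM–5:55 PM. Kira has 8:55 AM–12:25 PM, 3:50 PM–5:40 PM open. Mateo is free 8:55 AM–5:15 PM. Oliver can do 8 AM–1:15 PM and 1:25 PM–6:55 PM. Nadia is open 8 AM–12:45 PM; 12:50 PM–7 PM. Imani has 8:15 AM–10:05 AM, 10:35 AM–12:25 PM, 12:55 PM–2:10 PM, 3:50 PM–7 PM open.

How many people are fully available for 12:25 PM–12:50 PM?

Mateo and Oliver can make the full 12:25-12:50 slot — that's 2.

2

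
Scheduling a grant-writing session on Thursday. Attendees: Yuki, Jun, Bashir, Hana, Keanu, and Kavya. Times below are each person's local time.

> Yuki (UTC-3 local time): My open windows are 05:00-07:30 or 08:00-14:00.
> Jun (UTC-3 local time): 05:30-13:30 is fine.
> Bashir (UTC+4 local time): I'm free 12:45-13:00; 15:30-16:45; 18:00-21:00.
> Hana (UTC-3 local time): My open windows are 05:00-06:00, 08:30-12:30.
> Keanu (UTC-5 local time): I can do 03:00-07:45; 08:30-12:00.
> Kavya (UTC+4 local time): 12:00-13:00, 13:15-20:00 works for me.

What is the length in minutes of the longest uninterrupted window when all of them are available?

Yuki in UTC: 08:00-10:30, 11:00-17:00 (add 3h to convert from UTC-3).
Jun in UTC: 08:30-16:30 (add 3h to convert from UTC-3).
Bashir in UTC: 08:45-09:00, 11:30-12:45, 14:00-17:00 (subtract 4h to convert from UTC+4).
Hana in UTC: 08:00-09:00, 11:30-15:30 (add 3h to convert from UTC-3).
Keanu in UTC: 08:00-12:45, 13:30-17:00 (add 5h to convert from UTC-5).
Kavya in UTC: 08:00-09:00, 09:15-16:00 (subtract 4h to convert from UTC+4).
Yuki ∩ Jun: 08:30-10:30, 11:00-16:30.
Yuki ∩ Jun ∩ Bashir: 08:45-09:00, 11:30-12:45, 14:00-16:30.
Yuki ∩ Jun ∩ Bashir ∩ Hana: 08:45-09:00, 11:30-12:45, 14:00-15:30.
Yuki ∩ Jun ∩ Bashir ∩ Hana ∩ Keanu: 08:45-09:00, 11:30-12:45, 14:00-15:30.
Yuki ∩ Jun ∩ Bashir ∩ Hana ∩ Keanu ∩ Kavya: 08:45-09:00, 11:30-12:45, 14:00-15:30.
So the common availability across everyone is 08:45-09:00, 11:30-12:45, 14:00-15:30.
The longest is 14:00-15:30 at 90 minutes.

90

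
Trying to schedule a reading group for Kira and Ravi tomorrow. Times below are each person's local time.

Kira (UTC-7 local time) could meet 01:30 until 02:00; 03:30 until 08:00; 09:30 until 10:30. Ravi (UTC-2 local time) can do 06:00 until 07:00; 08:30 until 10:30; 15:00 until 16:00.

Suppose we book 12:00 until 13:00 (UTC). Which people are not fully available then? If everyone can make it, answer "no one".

Ravi

Kira in UTC: 08:30-09:00, 10:30-15:00, 16:30-17:30 (add 7h to convert from UTC-7).
Ravi in UTC: 08:00-09:00, 10:30-12:30, 17:00-18:00 (add 2h to convert from UTC-2).
Kira: free for 12:00-13:00. Ravi: not fully free for 12:00-13:00.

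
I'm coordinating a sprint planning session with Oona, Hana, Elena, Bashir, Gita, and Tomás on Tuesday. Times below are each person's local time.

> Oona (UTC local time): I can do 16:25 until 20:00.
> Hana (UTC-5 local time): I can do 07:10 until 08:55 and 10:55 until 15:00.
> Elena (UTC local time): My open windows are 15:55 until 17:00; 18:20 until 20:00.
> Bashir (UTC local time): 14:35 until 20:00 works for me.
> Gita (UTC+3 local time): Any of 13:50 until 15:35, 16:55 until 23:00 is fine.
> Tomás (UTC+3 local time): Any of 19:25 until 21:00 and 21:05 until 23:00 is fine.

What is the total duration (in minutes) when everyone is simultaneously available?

Oona in UTC: 16:25-20:00.
Hana in UTC: 12:10-13:55, 15:55-20:00 (add 5h to convert from UTC-5).
Elena in UTC: 15:55-17:00, 18:20-20:00.
Bashir in UTC: 14:35-20:00.
Gita in UTC: 10:50-12:35, 13:55-20:00 (subtract 3h to convert from UTC+3).
Tomás in UTC: 16:25-18:00, 18:05-20:00 (subtract 3h to convert from UTC+3).
Oona ∩ Hana: 16:25-20:00.
Oona ∩ Hana ∩ Elena: 16:25-17:00, 18:20-20:00.
Oona ∩ Hana ∩ Elena ∩ Bashir: 16:25-17:00, 18:20-20:00.
Oona ∩ Hana ∩ Elena ∩ Bashir ∩ Gita: 16:25-17:00, 18:20-20:00.
Oona ∩ Hana ∩ Elena ∩ Bashir ∩ Gita ∩ Tomás: 16:25-17:00, 18:20-20:00.
Summing the common windows: 35 + 100 = 135 minutes.

135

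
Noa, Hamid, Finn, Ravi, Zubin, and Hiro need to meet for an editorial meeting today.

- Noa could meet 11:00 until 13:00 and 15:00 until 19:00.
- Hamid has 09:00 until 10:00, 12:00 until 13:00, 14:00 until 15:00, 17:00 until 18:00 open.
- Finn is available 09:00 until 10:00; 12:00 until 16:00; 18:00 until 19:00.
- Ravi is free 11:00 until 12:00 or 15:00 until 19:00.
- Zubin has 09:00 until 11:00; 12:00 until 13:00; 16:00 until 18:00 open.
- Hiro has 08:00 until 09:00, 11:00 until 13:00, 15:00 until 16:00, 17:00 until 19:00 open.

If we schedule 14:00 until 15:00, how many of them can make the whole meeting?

2

Hamid and Finn can make the full 14:00-15:00 slot — that's 2.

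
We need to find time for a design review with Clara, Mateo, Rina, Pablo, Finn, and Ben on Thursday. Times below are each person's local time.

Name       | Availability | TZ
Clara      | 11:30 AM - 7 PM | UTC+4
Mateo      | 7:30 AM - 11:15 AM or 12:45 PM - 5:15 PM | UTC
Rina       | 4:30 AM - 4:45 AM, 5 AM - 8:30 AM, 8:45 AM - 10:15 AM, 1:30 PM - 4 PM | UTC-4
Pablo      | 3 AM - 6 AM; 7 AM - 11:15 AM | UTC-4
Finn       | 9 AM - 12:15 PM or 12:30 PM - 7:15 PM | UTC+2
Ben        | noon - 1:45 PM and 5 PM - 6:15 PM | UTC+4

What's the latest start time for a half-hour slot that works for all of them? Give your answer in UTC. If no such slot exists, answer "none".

Clara in UTC: 07:30-15:00 (subtract 4h to convert from UTC+4).
Mateo in UTC: 07:30-11:15, 12:45-17:15.
Rina in UTC: 08:30-08:45, 09:00-12:30, 12:45-14:15, 17:30-20:00 (add 4h to convert from UTC-4).
Pablo in UTC: 07:00-10:00, 11:00-15:15 (add 4h to convert from UTC-4).
Finn in UTC: 07:00-10:15, 10:30-17:15 (subtract 2h to convert from UTC+2).
Ben in UTC: 08:00-09:45, 13:00-14:15 (subtract 4h to convert from UTC+4).
Clara ∩ Mateo: 07:30-11:15, 12:45-15:00.
Clara ∩ Mateo ∩ Rina: 08:30-08:45, 09:00-11:15, 12:45-14:15.
Clara ∩ Mateo ∩ Rina ∩ Pablo: 08:30-08:45, 09:00-10:00, 11:00-11:15, 12:45-14:15.
Clara ∩ Mateo ∩ Rina ∩ Pablo ∩ Finn: 08:30-08:45, 09:00-10:00, 11:00-11:15, 12:45-14:15.
Clara ∩ Mateo ∩ Rina ∩ Pablo ∩ Finn ∩ Ben: 08:30-08:45, 09:00-09:45, 13:00-14:15.
The last common window of at least 30 minutes is 13:00-14:15; a 30-minute meeting can start as late as 13:45 and still end by 14:15.

13:45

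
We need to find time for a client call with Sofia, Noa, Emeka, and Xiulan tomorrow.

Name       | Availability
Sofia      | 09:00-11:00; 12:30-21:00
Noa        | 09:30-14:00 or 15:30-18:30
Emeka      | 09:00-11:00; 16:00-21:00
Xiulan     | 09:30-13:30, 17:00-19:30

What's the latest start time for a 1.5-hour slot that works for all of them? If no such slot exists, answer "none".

Sofia ∩ Noa: 09:30-11:00, 12:30-14:00, 15:30-18:30.
Sofia ∩ Noa ∩ Emeka: 09:30-11:00, 16:00-18:30.
Sofia ∩ Noa ∩ Emeka ∩ Xiulan: 09:30-11:00, 17:00-18:30.
So the common availability across everyone is 09:30-11:00, 17:00-18:30.
The last common window of at least 90 minutes is 17:00-18:30; a 90-minute meeting can start as late as 17:00 and still end by 18:30.

17:00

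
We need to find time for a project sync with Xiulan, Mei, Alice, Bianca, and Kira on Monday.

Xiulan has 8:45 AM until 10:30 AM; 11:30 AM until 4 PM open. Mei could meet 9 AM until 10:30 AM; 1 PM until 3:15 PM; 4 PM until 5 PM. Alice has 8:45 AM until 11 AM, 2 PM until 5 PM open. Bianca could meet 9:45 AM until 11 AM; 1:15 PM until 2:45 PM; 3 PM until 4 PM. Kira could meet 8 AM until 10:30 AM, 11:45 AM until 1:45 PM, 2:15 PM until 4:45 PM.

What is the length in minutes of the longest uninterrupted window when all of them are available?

45

Xiulan ∩ Mei: 09:00-10:30, 13:00-15:15.
Xiulan ∩ Mei ∩ Alice: 09:00-10:30, 14:00-15:15.
Xiulan ∩ Mei ∩ Alice ∩ Bianca: 09:45-10:30, 14:00-14:45, 15:00-15:15.
Xiulan ∩ Mei ∩ Alice ∩ Bianca ∩ Kira: 09:45-10:30, 14:15-14:45, 15:00-15:15.
So the common availability across everyone is 09:45-10:30, 14:15-14:45, 15:00-15:15.
The longest is 09:45-10:30 at 45 minutes.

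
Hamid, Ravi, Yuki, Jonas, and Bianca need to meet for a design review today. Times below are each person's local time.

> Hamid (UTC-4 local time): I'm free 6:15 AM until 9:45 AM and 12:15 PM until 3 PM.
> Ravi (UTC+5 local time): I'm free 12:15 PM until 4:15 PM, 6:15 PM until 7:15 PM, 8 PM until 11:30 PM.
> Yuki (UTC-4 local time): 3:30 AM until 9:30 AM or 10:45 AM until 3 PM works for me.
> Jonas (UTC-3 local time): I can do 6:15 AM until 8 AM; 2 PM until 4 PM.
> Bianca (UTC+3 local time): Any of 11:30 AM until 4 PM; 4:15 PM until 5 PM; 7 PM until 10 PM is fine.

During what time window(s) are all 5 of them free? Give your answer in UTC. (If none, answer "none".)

Hamid in UTC: 10:15-13:45, 16:15-19:00 (add 4h to convert from UTC-4).
Ravi in UTC: 07:15-11:15, 13:15-14:15, 15:00-18:30 (subtract 5h to convert from UTC+5).
Yuki in UTC: 07:30-13:30, 14:45-19:00 (add 4h to convert from UTC-4).
Jonas in UTC: 09:15-11:00, 17:00-19:00 (add 3h to convert from UTC-3).
Bianca in UTC: 08:30-13:00, 13:15-14:00, 16:00-19:00 (subtract 3h to convert from UTC+3).
Hamid ∩ Ravi: 10:15-11:15, 13:15-13:45, 16:15-18:30.
Hamid ∩ Ravi ∩ Yuki: 10:15-11:15, 13:15-13:30, 16:15-18:30.
Hamid ∩ Ravi ∩ Yuki ∩ Jonas: 10:15-11:00, 17:00-18:30.
Hamid ∩ Ravi ∩ Yuki ∩ Jonas ∩ Bianca: 10:15-11:00, 17:00-18:30.

10:15-11:00, 17:00-18:30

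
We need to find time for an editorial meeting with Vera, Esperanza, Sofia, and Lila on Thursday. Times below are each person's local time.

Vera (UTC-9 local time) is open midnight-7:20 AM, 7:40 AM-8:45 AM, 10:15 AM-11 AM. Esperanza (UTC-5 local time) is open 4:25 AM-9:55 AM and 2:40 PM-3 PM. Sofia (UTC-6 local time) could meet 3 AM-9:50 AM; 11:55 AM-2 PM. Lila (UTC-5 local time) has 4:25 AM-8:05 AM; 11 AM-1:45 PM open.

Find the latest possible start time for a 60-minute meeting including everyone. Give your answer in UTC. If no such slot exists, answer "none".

Vera in UTC: 09:00-16:20, 16:40-17:45, 19:15-20:00 (add 9h to convert from UTC-9).
Esperanza in UTC: 09:25-14:55, 19:40-20:00 (add 5h to convert from UTC-5).
Sofia in UTC: 09:00-15:50, 17:55-20:00 (add 6h to convert from UTC-6).
Lila in UTC: 09:25-13:05, 16:00-18:45 (add 5h to convert from UTC-5).
Vera ∩ Esperanza: 09:25-14:55, 19:40-20:00.
Vera ∩ Esperanza ∩ Sofia: 09:25-14:55, 19:40-20:00.
Vera ∩ Esperanza ∩ Sofia ∩ Lila: 09:25-13:05.
The last common window of at least 60 minutes is 09:25-13:05; a 60-minute meeting can start as late as 12:05 and still end by 13:05.

12:05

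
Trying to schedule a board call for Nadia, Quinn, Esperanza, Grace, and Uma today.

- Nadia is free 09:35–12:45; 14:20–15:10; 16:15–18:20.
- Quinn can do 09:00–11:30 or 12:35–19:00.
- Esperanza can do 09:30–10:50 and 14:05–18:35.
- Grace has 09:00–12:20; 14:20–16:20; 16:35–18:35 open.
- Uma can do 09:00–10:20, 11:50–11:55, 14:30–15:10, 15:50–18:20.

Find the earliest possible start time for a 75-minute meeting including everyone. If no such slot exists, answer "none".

Nadia ∩ Quinn: 09:35-11:30, 12:35-12:45, 14:20-15:10, 16:15-18:20.
Nadia ∩ Quinn ∩ Esperanza: 09:35-10:50, 14:20-15:10, 16:15-18:20.
Nadia ∩ Quinn ∩ Esperanza ∩ Grace: 09:35-10:50, 14:20-15:10, 16:15-16:20, 16:35-18:20.
Nadia ∩ Quinn ∩ Esperanza ∩ Grace ∩ Uma: 09:35-10:20, 14:30-15:10, 16:15-16:20, 16:35-18:20.
So the common availability across everyone is 09:35-10:20, 14:30-15:10, 16:15-16:20, 16:35-18:20.
The first common window of at least 75 minutes is 16:35-18:20, so the earliest start is 16:35.

16:35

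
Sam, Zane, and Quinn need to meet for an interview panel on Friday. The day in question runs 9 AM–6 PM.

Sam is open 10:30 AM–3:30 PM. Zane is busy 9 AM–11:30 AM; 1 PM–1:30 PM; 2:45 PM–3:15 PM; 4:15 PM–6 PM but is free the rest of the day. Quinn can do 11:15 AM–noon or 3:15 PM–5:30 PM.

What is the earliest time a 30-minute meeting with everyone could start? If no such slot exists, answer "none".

Sam free: 10:30-15:30.
Zane free: 11:30-13:00, 13:30-14:45, 15:15-16:15 (invert busy blocks within the working day).
Quinn free: 11:15-12:00, 15:15-17:30.
Sam ∩ Zane: 11:30-13:00, 13:30-14:45, 15:15-15:30.
Sam ∩ Zane ∩ Quinn: 11:30-12:00, 15:15-15:30.
The first common window of at least 30 minutes is 11:30-12:00, so the earliest start is 11:30.

11:30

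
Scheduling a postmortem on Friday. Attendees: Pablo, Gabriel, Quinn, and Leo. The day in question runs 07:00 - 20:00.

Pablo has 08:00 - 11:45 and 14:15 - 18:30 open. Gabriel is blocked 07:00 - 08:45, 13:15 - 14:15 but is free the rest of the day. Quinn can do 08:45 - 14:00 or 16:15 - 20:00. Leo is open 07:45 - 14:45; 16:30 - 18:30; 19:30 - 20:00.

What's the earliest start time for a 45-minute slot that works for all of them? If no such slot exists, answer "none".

08:45

Pablo free: 08:00-11:45, 14:15-18:30.
Gabriel free: 08:45-13:15, 14:15-20:00 (invert busy blocks within the working day).
Quinn free: 08:45-14:00, 16:15-20:00.
Leo free: 07:45-14:45, 16:30-18:30, 19:30-20:00.
Pablo ∩ Gabriel: 08:45-11:45, 14:15-18:30.
Pablo ∩ Gabriel ∩ Quinn: 08:45-11:45, 16:15-18:30.
Pablo ∩ Gabriel ∩ Quinn ∩ Leo: 08:45-11:45, 16:30-18:30.
The first common window of at least 45 minutes is 08:45-11:45, so the earliest start is 08:45.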